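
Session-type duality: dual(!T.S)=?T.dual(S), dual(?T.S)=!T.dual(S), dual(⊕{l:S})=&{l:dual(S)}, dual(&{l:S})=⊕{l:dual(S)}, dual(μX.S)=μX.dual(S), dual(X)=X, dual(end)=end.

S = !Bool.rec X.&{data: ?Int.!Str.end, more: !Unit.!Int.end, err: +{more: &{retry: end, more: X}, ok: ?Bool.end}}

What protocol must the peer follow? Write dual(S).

!Bool ↦ ?Bool
  rec X ↦ rec X  (μ self-dual)
    &{data,more,err} ↦ +{data,more,err}  (&→⊕)
      case data:
        ?Int ↦ !Int
          !Str ↦ ?Str
            dual(end) = end
      case more:
        !Unit ↦ ?Unit
          !Int ↦ ?Int
            dual(end) = end
      case err:
        +{more,ok} ↦ &{more,ok}  (⊕→&)
          case more:
            &{retry,more} ↦ +{retry,more}  (&→⊕)
              case retry:
                dual(end) = end
              case more:
                dual(X) = X
          case ok:
            ?Bool ↦ !Bool
              dual(end) = end

?Bool.rec X.+{data: !Int.?Str.end, more: ?Unit.?Int.end, err: &{more: +{retry: end, more: X}, ok: !Bool.end}}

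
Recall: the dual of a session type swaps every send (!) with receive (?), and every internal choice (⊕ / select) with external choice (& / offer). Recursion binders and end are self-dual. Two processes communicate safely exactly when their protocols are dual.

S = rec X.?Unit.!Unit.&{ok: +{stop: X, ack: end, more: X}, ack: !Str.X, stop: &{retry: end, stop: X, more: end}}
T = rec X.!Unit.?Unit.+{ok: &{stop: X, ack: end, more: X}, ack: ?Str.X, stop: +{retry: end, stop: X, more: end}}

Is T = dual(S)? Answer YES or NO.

rec X vs rec X  ok (binder kept)
  ?Unit vs !Unit  ok
    !Unit vs ?Unit  ok
      &{ok,ack,stop} vs +{ok,ack,stop}  ok labels match
        • ok:
          +{stop,ack,more} vs &{stop,ack,more}  ok labels match
            • stop:
              X vs X  ok
            • ack:
              end vs end  ok
            • more:
              X vs X  ok
        • ack:
          !Str vs ?Str  ok
            X vs X  ok
        • stop:
          &{retry,stop,more} vs +{retry,stop,more}  ok labels match
            • retry:
              end vs end  ok
            • stop:
              X vs X  ok
            • more:
              end vs end  ok

YES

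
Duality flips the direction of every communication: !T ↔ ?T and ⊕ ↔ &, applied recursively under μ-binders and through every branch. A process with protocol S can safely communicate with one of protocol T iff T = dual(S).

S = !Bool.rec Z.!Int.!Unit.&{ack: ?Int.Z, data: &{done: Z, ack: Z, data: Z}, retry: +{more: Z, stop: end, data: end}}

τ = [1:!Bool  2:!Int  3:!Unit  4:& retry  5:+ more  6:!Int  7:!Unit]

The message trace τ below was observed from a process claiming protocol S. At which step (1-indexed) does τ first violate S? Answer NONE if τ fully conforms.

NONE

[1] !Bool  ok  state: rec Z.…
[2] !Int  ok  state: !Unit.&{ack: ?Int.rec Z.…, data: &{done: rec Z.…, ack: rec Z.…, data: rec Z.…}, retry: +{more: rec Z.…, stop: end, data: end}}
[3] !Unit  ok  state: &{ack: ?Int.rec Z.…, data: &{done: rec Z.…, ack: rec Z.…, data: rec Z.…}, retry: +{more: rec Z.…, stop: end, data: end}}
[4] & retry  ok  state: +{more: rec Z.…, stop: end, data: end}
[5] + more  ok  state: rec Z.…
[6] !Int  ok  state: !Unit.&{ack: ?Int.rec Z.…, data: &{done: rec Z.…, ack: rec Z.…, data: rec Z.…}, retry: +{more: rec Z.…, stop: end, data: end}}
[7] !Unit  ok  state: &{ack: ?Int.rec Z.…, data: &{done: rec Z.…, ack: rec Z.…, data: rec Z.…}, retry: +{more: rec Z.…, stop: end, data: end}}
trace exhausted — no violation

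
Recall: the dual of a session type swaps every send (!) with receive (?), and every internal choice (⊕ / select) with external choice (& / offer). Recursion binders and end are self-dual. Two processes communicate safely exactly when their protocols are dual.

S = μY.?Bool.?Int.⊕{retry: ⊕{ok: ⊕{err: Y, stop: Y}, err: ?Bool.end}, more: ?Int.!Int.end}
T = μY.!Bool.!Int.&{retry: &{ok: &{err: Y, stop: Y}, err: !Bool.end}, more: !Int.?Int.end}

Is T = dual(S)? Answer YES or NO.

μY vs μY  ✓ (binder kept)
  ?Bool vs !Bool  ✓
    ?Int vs !Int  ✓
      ⊕{retry,more} vs &{retry,more}  ✓ labels match
        case retry:
          ⊕{ok,err} vs &{ok,err}  ✓ labels match
            case ok:
              ⊕{err,stop} vs &{err,stop}  ✓ labels match
                case err:
                  Y vs Y  ✓
                case stop:
                  Y vs Y  ✓
            case err:
              ?Bool vs !Bool  ✓
                end vs end  ✓
        case more:
          ?Int vs !Int  ✓
            !Int vs ?Int  ✓
              end vs end  ✓

YES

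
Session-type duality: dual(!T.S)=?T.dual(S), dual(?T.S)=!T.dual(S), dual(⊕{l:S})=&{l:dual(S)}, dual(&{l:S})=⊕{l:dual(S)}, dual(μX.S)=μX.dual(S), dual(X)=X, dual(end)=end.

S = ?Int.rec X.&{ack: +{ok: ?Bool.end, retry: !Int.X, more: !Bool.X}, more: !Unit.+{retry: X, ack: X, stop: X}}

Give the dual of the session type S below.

?Int ↦ !Int
  rec X ↦ rec X  (rec unchanged)
    &{ack,more} ↦ +{ack,more}  (external→internal)
      case ack:
        +{ok,retry,more} ↦ &{ok,retry,more}  (⊕→&)
          case ok:
            ?Bool ↦ !Bool
              end ↦ end
          case retry:
            !Int ↦ ?Int
              X ↦ X
          case more:
            !Bool ↦ ?Bool
              X ↦ X
      case more:
        !Unit ↦ ?Unit
          +{retry,ack,stop} ↦ &{retry,ack,stop}  (⊕→&)
            case retry:
              X ↦ X
            case ack:
              X ↦ X
            case stop:
              X ↦ X

!Int.rec X.+{ack: &{ok: !Bool.end, retry: ?Int.X, more: ?Bool.X}, more: ?Unit.&{retry: X, ack: X, stop: X}}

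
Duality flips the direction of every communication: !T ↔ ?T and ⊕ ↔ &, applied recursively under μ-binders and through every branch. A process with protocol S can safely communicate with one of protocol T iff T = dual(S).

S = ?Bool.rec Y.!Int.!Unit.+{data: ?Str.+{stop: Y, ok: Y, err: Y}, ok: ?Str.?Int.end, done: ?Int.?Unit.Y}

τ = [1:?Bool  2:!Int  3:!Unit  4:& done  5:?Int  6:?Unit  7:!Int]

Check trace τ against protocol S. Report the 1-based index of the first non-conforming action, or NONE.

[1] ?Bool  match  now at rec Y.…
[2] !Int  match  now at !Unit.+{data: ?Str.+{stop: rec Y.…, ok: rec Y.…, err: rec Y.…}, ok: ?Str.?Int.end, done: ?Int.?Unit.rec Y.…}
[3] !Unit  match  now at +{data: ?Str.+{stop: rec Y.…, ok: rec Y.…, err: rec Y.…}, ok: ?Str.?Int.end, done: ?Int.?Unit.rec Y.…}
[4] got & done, protocol expects + data or + ok or + done  ✗

4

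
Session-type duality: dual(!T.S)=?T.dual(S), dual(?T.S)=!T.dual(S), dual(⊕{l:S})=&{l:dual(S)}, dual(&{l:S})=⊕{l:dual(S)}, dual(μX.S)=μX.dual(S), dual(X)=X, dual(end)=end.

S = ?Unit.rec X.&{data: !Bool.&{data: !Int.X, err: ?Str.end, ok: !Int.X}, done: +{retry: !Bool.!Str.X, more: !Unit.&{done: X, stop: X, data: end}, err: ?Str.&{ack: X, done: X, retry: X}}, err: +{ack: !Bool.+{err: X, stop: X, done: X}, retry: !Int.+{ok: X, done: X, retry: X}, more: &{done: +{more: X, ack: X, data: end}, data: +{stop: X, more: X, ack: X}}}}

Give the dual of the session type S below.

!Unit.rec X.+{data: ?Bool.+{data: ?Int.X, err: !Str.end, ok: ?Int.X}, done: &{retry: ?Bool.?Str.X, more: ?Unit.+{done: X, stop: X, data: end}, err: !Str.+{ack: X, done: X, retry: X}}, err: &{ack: ?Bool.&{err: X, stop: X, done: X}, retry: ?Int.&{ok: X, done: X, retry: X}, more: +{done: &{more: X, ack: X, data: end}, data: &{stop: X, more: X, ack: X}}}}

?Unit = !Unit
  rec X = rec X  (μ self-dual)
    &{data,done,err} = +{data,done,err}  (&→⊕)
      case data:
        !Bool = ?Bool
          &{data,err,ok} = +{data,err,ok}  (&→⊕)
            case data:
              !Int = ?Int
                X self-dual
            case err:
              ?Str = !Str
                end self-dual
            case ok:
              !Int = ?Int
                X self-dual
      case done:
        +{retry,more,err} = &{retry,more,err}  (⊕→&)
          case retry:
            !Bool = ?Bool
              !Str = ?Str
                X self-dual
          case more:
            !Unit = ?Unit
              &{done,stop,data} = +{done,stop,data}  (&→⊕)
                case done:
                  X self-dual
                case stop:
                  X self-dual
                case data:
                  end self-dual
          case err:
            ?Str = !Str
              &{ack,done,retry} = +{ack,done,retry}  (&→⊕)
                case ack:
                  X self-dual
                case done:
                  X self-dual
                case retry:
                  X self-dual
      case err:
        +{ack,retry,more} = &{ack,retry,more}  (⊕→&)
          case ack:
            !Bool = ?Bool
              +{err,stop,done} = &{err,stop,done}  (⊕→&)
                case err:
                  X self-dual
                case stop:
                  X self-dual
                case done:
                  X self-dual
          case retry:
            !Int = ?Int
              +{ok,done,retry} = &{ok,done,retry}  (⊕→&)
                case ok:
                  X self-dual
                case done:
                  X self-dual
                case retry:
                  X self-dual
          case more:
            &{done,data} = +{done,data}  (&→⊕)
              case done:
                +{more,ack,data} = &{more,ack,data}  (⊕→&)
                  case more:
                    X self-dual
                  case ack:
                    X self-dual
                  case data:
                    end self-dual
              case data:
                +{stop,more,ack} = &{stop,more,ack}  (⊕→&)
                  case stop:
                    X self-dual
                  case more:
                    X self-dual
                  case ack:
                    X self-dual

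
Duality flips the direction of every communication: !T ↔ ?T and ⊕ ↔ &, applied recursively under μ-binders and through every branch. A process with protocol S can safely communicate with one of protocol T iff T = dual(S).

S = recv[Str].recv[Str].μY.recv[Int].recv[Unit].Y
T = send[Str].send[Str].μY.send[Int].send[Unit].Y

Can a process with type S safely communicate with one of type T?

YES

recv[Str] ‖ send[Str]  match
  recv[Str] ‖ send[Str]  match
    μY ‖ μY  match (μ self-dual)
      recv[Int] ‖ send[Int]  match
        recv[Unit] ‖ send[Unit]  match
          Y ‖ Y  match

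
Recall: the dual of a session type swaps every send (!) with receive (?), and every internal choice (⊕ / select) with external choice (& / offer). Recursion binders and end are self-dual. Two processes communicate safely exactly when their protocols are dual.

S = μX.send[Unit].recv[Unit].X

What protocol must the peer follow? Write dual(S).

μX → μX  (μ self-dual)
  send[Unit] → recv[Unit]
    recv[Unit] → send[Unit]
      X ↦ X

μX.recv[Unit].send[Unit].X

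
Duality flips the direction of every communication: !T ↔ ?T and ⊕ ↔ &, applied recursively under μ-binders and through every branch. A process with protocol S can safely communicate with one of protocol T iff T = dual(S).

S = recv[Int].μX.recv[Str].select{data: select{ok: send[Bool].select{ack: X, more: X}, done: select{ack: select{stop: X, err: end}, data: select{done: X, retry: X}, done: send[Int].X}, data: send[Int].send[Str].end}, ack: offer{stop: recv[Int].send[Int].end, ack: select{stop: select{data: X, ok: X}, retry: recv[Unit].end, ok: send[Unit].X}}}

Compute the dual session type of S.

recv[Int] → send[Int]
  μX → μX  (rec unchanged)
    recv[Str] → send[Str]
      select{data,ack} → offer{data,ack}  (internal→external)
        [data]
          select{ok,done,data} → offer{ok,done,data}  (internal→external)
            [ok]
              send[Bool] → recv[Bool]
                select{ack,more} → offer{ack,more}  (internal→external)
                  [ack]
                    X self-dual
                  [more]
                    X self-dual
            [done]
              select{ack,data,done} → offer{ack,data,done}  (internal→external)
                [ack]
                  select{stop,err} → offer{stop,err}  (internal→external)
                    [stop]
                      X self-dual
                    [err]
                      end self-dual
                [data]
                  select{done,retry} → offer{done,retry}  (internal→external)
                    [done]
                      X self-dual
                    [retry]
                      X self-dual
                [done]
                  send[Int] → recv[Int]
                    X self-dual
            [data]
              send[Int] → recv[Int]
                send[Str] → recv[Str]
                  end self-dual
        [ack]
          offer{stop,ack} → select{stop,ack}  (external→internal)
            [stop]
              recv[Int] → send[Int]
                send[Int] → recv[Int]
                  end self-dual
            [ack]
              select{stop,retry,ok} → offer{stop,retry,ok}  (internal→external)
                [stop]
                  select{data,ok} → offer{data,ok}  (internal→external)
                    [data]
                      X self-dual
                    [ok]
                      X self-dual
                [retry]
                  recv[Unit] → send[Unit]
                    end self-dual
                [ok]
                  send[Unit] → recv[Unit]
                    X self-dual

send[Int].μX.send[Str].offer{data: offer{ok: recv[Bool].offer{ack: X, more: X}, done: offer{ack: offer{stop: X, err: end}, data: offer{done: X, retry: X}, done: recv[Int].X}, data: recv[Int].recv[Str].end}, ack: select{stop: send[Int].recv[Int].end, ack: offer{stop: offer{data: X, ok: X}, retry: send[Unit].end, ok: recv[Unit].X}}}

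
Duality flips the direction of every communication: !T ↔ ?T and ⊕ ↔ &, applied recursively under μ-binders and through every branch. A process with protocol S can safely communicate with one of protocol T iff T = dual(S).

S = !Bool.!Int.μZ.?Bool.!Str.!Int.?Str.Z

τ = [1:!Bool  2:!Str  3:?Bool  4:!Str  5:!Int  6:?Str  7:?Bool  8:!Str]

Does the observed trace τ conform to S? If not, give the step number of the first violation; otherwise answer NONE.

2

step 1: !Bool  match  now at !Int.μZ.…
step 2: got !Str, protocol expects !Int  ✗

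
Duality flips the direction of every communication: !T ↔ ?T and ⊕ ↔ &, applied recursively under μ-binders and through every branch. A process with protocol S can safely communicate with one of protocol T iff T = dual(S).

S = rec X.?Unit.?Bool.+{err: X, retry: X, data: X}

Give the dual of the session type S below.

rec X.!Unit.!Bool.&{err: X, retry: X, data: X}

rec X → rec X  (rec unchanged)
  ?Unit → !Unit
    ?Bool → !Bool
      +{err,retry,data} → &{err,retry,data}  (select→offer)
        • err:
          X self-dual
        • retry:
          X self-dual
        • data:
          X self-dual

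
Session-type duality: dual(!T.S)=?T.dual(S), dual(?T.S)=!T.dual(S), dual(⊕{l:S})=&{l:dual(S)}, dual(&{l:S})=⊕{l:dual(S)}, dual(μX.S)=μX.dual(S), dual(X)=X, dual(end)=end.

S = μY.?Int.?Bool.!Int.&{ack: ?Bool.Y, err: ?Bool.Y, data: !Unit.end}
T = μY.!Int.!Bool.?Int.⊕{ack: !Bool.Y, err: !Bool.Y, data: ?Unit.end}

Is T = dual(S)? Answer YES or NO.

YES

μY | μY  match (μ self-dual)
  ?Int | !Int  match
    ?Bool | !Bool  match
      !Int | ?Int  match
        &{ack,err,data} | ⊕{ack,err,data}  match label sets agree
          case ack:
            ?Bool | !Bool  match
              Y | Y  match
          case err:
            ?Bool | !Bool  match
              Y | Y  match
          case data:
            !Unit | ?Unit  match
              end | end  match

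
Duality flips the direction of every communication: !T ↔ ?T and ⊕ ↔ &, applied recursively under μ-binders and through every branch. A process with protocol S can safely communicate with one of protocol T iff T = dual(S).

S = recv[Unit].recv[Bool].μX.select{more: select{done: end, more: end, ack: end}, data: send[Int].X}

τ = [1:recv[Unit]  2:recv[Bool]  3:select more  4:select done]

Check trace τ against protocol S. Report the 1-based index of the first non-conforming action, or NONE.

NONE

[1] recv[Unit]  ✓  state: recv[Bool].μX.…
[2] recv[Bool]  ✓  state: μX.…
[3] select more  ✓  state: select{done: end, more: end, ack: end}
[4] select done  ✓  state: end
τ conforms to S (length 4)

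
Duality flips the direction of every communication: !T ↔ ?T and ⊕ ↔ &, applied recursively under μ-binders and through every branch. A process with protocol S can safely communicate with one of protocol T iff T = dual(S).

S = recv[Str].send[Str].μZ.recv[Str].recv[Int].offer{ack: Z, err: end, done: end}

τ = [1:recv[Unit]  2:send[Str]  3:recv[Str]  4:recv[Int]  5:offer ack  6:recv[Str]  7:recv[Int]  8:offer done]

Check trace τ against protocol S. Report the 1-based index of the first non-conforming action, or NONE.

1

[1] got recv[Unit], protocol expects recv[Str]  ✗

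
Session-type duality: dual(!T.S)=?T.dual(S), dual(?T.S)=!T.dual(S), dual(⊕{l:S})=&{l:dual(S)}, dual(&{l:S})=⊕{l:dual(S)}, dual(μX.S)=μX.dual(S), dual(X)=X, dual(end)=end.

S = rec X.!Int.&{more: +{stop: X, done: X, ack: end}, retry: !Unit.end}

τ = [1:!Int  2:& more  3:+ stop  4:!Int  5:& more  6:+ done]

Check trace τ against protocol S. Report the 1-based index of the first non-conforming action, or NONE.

NONE

[1] !Int  match  state: &{more: +{stop: rec X.…, done: rec X.…, ack: end}, retry: !Unit.end}
[2] & more  match  state: +{stop: rec X.…, done: rec X.…, ack: end}
[3] + stop  match  state: rec X.…
[4] !Int  match  state: &{more: +{stop: rec X.…, done: rec X.…, ack: end}, retry: !Unit.end}
[5] & more  match  state: +{stop: rec X.…, done: rec X.…, ack: end}
[6] + done  match  state: rec X.…
τ conforms to S (length 6)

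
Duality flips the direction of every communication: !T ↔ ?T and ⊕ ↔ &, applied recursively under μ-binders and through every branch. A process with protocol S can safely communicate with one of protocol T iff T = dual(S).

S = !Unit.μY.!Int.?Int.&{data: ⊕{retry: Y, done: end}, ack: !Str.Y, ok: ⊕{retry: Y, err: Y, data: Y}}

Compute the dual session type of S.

!Unit → ?Unit
  μY → μY  (μ self-dual)
    !Int → ?Int
      ?Int → !Int
        &{data,ack,ok} → ⊕{data,ack,ok}  (external→internal)
          case data:
            ⊕{retry,done} → &{retry,done}  (internal→external)
              case retry:
                dual(Y) = Y
              case done:
                dual(end) = end
          case ack:
            !Str → ?Str
              dual(Y) = Y
          case ok:
            ⊕{retry,err,data} → &{retry,err,data}  (internal→external)
              case retry:
                dual(Y) = Y
              case err:
                dual(Y) = Y
              case data:
                dual(Y) = Y

?Unit.μY.?Int.!Int.⊕{data: &{retry: Y, done: end}, ack: ?Str.Y, ok: &{retry: Y, err: Y, data: Y}}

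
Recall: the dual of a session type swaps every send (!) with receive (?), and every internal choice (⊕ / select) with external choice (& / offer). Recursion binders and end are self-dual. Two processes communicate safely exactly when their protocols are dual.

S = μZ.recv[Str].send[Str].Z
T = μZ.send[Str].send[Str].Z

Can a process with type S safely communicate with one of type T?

μZ vs μZ  match (binder kept)
  recv[Str] vs send[Str]  match
    send[Str] vs send[Str]  ✗ same direction on both sides — not dual

NO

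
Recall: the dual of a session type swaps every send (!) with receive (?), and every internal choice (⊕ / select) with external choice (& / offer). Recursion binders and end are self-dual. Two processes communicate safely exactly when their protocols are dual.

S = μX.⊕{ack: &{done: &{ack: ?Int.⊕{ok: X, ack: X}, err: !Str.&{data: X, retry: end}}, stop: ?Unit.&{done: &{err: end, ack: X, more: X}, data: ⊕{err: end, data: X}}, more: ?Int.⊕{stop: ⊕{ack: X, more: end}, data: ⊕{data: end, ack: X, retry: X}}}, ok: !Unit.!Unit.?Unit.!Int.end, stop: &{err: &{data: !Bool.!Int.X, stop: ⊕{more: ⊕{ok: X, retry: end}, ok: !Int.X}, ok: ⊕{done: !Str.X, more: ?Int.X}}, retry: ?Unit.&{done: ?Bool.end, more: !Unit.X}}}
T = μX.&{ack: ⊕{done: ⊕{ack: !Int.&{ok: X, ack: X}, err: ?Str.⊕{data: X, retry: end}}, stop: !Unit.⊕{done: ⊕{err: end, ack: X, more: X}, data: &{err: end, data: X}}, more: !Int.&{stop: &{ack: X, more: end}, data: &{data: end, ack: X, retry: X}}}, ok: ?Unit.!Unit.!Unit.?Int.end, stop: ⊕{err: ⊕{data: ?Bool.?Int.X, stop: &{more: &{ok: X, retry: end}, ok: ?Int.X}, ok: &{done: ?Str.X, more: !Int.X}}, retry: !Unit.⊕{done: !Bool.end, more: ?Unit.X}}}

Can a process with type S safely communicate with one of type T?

μX vs μX  match (rec unchanged)
  ⊕{ack,ok,stop} vs &{ack,ok,stop}  match labels match
    [ack]
      &{done,stop,more} vs ⊕{done,stop,more}  match labels match
        [done]
          &{ack,err} vs ⊕{ack,err}  match labels match
            [ack]
              ?Int vs !Int  match
                ⊕{ok,ack} vs &{ok,ack}  match labels match
                  [ok]
                    X vs X  match
                  [ack]
                    X vs X  match
            [err]
              !Str vs ?Str  match
                &{data,retry} vs ⊕{data,retry}  match labels match
                  [data]
                    X vs X  match
                  [retry]
                    end vs end  match
        [stop]
          ?Unit vs !Unit  match
            &{done,data} vs ⊕{done,data}  match labels match
              [done]
                &{err,ack,more} vs ⊕{err,ack,more}  match labels match
                  [err]
                    end vs end  match
                  [ack]
                    X vs X  match
                  [more]
                    X vs X  match
              [data]
                ⊕{err,data} vs &{err,data}  match labels match
                  [err]
                    end vs end  match
                  [data]
                    X vs X  match
        [more]
          ?Int vs !Int  match
            ⊕{stop,data} vs &{stop,data}  match labels match
              [stop]
                ⊕{ack,more} vs &{ack,more}  match labels match
                  [ack]
                    X vs X  match
                  [more]
                    end vs end  match
              [data]
                ⊕{data,ack,retry} vs &{data,ack,retry}  match labels match
                  [data]
                    end vs end  match
                  [ack]
                    X vs X  match
                  [retry]
                    X vs X  match
    [ok]
      !Unit vs ?Unit  match
        !Unit vs !Unit  ✗ same direction on both sides — not dual

NO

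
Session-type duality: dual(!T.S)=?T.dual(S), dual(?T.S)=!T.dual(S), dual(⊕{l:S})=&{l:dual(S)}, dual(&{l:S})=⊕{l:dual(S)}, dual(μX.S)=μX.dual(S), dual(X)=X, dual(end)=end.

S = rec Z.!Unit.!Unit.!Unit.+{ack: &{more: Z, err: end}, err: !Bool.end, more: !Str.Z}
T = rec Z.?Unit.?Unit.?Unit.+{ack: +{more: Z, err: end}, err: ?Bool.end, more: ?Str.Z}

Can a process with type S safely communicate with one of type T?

NO

rec Z ‖ rec Z  ✓ (rec unchanged)
  !Unit ‖ ?Unit  ✓
    !Unit ‖ ?Unit  ✓
      !Unit ‖ ?Unit  ✓
        +{ack,err,more} ‖ +{ack,err,more}  ✗ choice polarity not flipped — not dual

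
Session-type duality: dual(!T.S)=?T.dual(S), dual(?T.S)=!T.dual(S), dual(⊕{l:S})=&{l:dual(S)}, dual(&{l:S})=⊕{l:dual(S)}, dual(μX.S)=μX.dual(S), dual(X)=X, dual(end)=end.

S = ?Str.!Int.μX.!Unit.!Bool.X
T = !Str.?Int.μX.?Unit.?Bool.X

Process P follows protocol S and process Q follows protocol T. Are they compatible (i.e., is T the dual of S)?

YES

?Str vs !Str  ✓
  !Int vs ?Int  ✓
    μX vs μX  ✓ (binder kept)
      !Unit vs ?Unit  ✓
        !Bool vs ?Bool  ✓
          X vs X  ✓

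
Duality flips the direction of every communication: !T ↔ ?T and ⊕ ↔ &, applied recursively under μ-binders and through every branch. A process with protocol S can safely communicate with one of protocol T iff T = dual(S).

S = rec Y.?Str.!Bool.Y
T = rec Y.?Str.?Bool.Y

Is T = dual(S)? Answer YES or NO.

NO

rec Y ‖ rec Y  match (μ self-dual)
  ?Str ‖ ?Str  ✗ same direction on both sides — not dual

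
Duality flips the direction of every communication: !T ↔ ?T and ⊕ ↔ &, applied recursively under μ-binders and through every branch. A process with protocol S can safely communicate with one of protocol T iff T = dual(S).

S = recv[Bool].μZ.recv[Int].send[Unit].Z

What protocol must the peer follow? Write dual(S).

send[Bool].μZ.send[Int].recv[Unit].Z

recv[Bool] = send[Bool]
  μZ = μZ  (binder kept)
    recv[Int] = send[Int]
      send[Unit] = recv[Unit]
        Z self-dual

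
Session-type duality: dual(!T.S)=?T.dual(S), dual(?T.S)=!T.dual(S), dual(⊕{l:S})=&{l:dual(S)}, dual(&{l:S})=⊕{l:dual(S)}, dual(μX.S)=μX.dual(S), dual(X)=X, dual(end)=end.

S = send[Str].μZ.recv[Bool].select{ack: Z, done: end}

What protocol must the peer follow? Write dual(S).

send[Str] → recv[Str]
  μZ → μZ  (rec unchanged)
    recv[Bool] → send[Bool]
      select{ack,done} → offer{ack,done}  (select→offer)
        • ack:
          dual(Z) = Z
        • done:
          dual(end) = end

recv[Str].μZ.send[Bool].offer{ack: Z, done: end}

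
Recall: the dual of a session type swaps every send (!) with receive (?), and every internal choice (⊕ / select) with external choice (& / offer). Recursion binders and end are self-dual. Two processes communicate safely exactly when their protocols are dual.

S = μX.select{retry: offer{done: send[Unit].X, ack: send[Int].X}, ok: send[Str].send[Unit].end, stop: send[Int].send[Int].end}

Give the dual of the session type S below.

μX.offer{retry: select{done: recv[Unit].X, ack: recv[Int].X}, ok: recv[Str].recv[Unit].end, stop: recv[Int].recv[Int].end}

μX = μX  (binder kept)
  select{retry,ok,stop} = offer{retry,ok,stop}  (select→offer)
    [retry]
      offer{done,ack} = select{done,ack}  (&→⊕)
        [done]
          send[Unit] = recv[Unit]
            X ↦ X
        [ack]
          send[Int] = recv[Int]
            X ↦ X
    [ok]
      send[Str] = recv[Str]
        send[Unit] = recv[Unit]
          end ↦ end
    [stop]
      send[Int] = recv[Int]
        send[Int] = recv[Int]
          end ↦ end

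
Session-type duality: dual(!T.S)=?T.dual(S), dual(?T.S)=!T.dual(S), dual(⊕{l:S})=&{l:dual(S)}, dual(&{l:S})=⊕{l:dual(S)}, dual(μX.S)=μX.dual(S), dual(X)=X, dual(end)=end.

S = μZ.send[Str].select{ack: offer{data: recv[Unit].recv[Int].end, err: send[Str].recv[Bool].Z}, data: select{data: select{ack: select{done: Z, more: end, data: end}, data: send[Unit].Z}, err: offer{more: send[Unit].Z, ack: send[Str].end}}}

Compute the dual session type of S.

μZ = μZ  (μ self-dual)
  send[Str] = recv[Str]
    select{ack,data} = offer{ack,data}  (⊕→&)
      [ack]
        offer{data,err} = select{data,err}  (offer→select)
          [data]
            recv[Unit] = send[Unit]
              recv[Int] = send[Int]
                end self-dual
          [err]
            send[Str] = recv[Str]
              recv[Bool] = send[Bool]
                Z self-dual
      [data]
        select{data,err} = offer{data,err}  (⊕→&)
          [data]
            select{ack,data} = offer{ack,data}  (⊕→&)
              [ack]
                select{done,more,data} = offer{done,more,data}  (⊕→&)
                  [done]
                    Z self-dual
                  [more]
                    end self-dual
                  [data]
                    end self-dual
              [data]
                send[Unit] = recv[Unit]
                  Z self-dual
          [err]
            offer{more,ack} = select{more,ack}  (offer→select)
              [more]
                send[Unit] = recv[Unit]
                  Z self-dual
              [ack]
                send[Str] = recv[Str]
                  end self-dual

μZ.recv[Str].offer{ack: select{data: send[Unit].send[Int].end, err: recv[Str].send[Bool].Z}, data: offer{data: offer{ack: offer{done: Z, more: end, data: end}, data: recv[Unit].Z}, err: select{more: recv[Unit].Z, ack: recv[Str].end}}}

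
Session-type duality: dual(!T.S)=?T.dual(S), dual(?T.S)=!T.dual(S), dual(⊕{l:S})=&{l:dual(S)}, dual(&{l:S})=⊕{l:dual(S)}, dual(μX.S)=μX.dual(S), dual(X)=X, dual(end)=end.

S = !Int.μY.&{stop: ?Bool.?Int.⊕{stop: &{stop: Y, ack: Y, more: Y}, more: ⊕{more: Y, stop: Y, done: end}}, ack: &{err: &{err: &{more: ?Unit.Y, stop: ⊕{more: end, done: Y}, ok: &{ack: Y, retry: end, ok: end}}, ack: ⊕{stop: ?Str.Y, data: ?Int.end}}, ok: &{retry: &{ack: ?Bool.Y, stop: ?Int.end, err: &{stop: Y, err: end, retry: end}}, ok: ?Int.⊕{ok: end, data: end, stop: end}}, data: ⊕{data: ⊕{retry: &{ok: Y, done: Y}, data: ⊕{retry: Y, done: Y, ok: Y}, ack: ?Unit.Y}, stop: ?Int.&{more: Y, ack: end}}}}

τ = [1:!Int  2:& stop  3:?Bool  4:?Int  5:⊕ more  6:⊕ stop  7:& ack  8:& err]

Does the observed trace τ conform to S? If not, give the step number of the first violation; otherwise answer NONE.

NONE

step 1: !Int  ✓  state: μY.…
step 2: & stop  ✓  state: ?Bool.?Int.⊕{stop: &{stop: μY.…, ack: μY.…, more: μY.…}, more: ⊕{more: μY.…, stop: μY.…, done: end}}
step 3: ?Bool  ✓  state: ?Int.⊕{stop: &{stop: μY.…, ack: μY.…, more: μY.…}, more: ⊕{more: μY.…, stop: μY.…, done: end}}
step 4: ?Int  ✓  state: ⊕{stop: &{stop: μY.…, ack: μY.…, more: μY.…}, more: ⊕{more: μY.…, stop: μY.…, done: end}}
step 5: ⊕ more  ✓  state: ⊕{more: μY.…, stop: μY.…, done: end}
step 6: ⊕ stop  ✓  state: μY.…
step 7: & ack  ✓  state: &{err: &{err: &{more: ?Unit.μY.…, stop: ⊕{more: end, done: μY.…}, ok: &{ack: μY.…, retry: end, ok: end}}, ack: ⊕{stop: ?Str.μY.…, data: ?Int.end}}, ok: &{retry: &{ack: ?Bool.μY.…, stop: ?Int.end, err: &{stop: μY.…, err: end, retry: end}}, ok: ?Int.⊕{ok: end, data: end, stop: end}}, data: ⊕{data: ⊕{retry: &{ok: μY.…, done: μY.…}, data: ⊕{retry: μY.…, done: μY.…, ok: μY.…}, ack: ?Unit.μY.…}, stop: ?Int.&{more: μY.…, ack: end}}}
step 8: & err  ✓  state: &{err: &{more: ?Unit.μY.…, stop: ⊕{more: end, done: μY.…}, ok: &{ack: μY.…, retry: end, ok: end}}, ack: ⊕{stop: ?Str.μY.…, data: ?Int.end}}
trace exhausted — no violation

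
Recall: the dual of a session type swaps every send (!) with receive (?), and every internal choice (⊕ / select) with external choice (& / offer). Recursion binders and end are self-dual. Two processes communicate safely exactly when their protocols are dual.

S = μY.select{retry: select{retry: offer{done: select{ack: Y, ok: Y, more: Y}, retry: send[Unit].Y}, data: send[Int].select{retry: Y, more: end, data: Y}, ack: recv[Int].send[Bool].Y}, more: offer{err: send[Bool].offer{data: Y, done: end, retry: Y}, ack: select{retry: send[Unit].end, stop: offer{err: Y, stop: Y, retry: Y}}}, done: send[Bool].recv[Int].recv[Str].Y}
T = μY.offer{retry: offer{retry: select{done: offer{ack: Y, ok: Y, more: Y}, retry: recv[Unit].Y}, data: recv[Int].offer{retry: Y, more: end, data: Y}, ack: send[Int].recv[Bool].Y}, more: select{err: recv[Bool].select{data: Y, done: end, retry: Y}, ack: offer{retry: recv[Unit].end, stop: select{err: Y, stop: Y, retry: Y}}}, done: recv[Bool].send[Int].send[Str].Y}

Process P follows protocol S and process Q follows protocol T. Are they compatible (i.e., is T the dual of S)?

μY ‖ μY  ✓ (μ self-dual)
  select{retry,more,done} ‖ offer{retry,more,done}  ✓ same labels
    [retry]
      select{retry,data,ack} ‖ offer{retry,data,ack}  ✓ same labels
        [retry]
          offer{done,retry} ‖ select{done,retry}  ✓ same labels
            [done]
              select{ack,ok,more} ‖ offer{ack,ok,more}  ✓ same labels
                [ack]
                  Y ‖ Y  ✓
                [ok]
                  Y ‖ Y  ✓
                [more]
                  Y ‖ Y  ✓
            [retry]
              send[Unit] ‖ recv[Unit]  ✓
                Y ‖ Y  ✓
        [data]
          send[Int] ‖ recv[Int]  ✓
            select{retry,more,data} ‖ offer{retry,more,data}  ✓ same labels
              [retry]
                Y ‖ Y  ✓
              [more]
                end ‖ end  ✓
              [data]
                Y ‖ Y  ✓
        [ack]
          recv[Int] ‖ send[Int]  ✓
            send[Bool] ‖ recv[Bool]  ✓
              Y ‖ Y  ✓
    [more]
      offer{err,ack} ‖ select{err,ack}  ✓ same labels
        [err]
          send[Bool] ‖ recv[Bool]  ✓
            offer{data,done,retry} ‖ select{data,done,retry}  ✓ same labels
              [data]
                Y ‖ Y  ✓
              [done]
                end ‖ end  ✓
              [retry]
                Y ‖ Y  ✓
        [ack]
          select{retry,stop} ‖ offer{retry,stop}  ✓ same labels
            [retry]
              send[Unit] ‖ recv[Unit]  ✓
                end ‖ end  ✓
            [stop]
              offer{err,stop,retry} ‖ select{err,stop,retry}  ✓ same labels
                [err]
                  Y ‖ Y  ✓
                [stop]
                  Y ‖ Y  ✓
                [retry]
                  Y ‖ Y  ✓
    [done]
      send[Bool] ‖ recv[Bool]  ✓
        recv[Int] ‖ send[Int]  ✓
          recv[Str] ‖ send[Str]  ✓
            Y ‖ Y  ✓

YES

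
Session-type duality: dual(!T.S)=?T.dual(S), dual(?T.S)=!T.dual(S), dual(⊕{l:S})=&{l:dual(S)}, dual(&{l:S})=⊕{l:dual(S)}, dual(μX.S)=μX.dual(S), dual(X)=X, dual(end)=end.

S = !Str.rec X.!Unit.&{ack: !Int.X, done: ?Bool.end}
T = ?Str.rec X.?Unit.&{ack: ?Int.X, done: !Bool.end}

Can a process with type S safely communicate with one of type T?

!Str vs ?Str  ok
  rec X vs rec X  ok (μ self-dual)
    !Unit vs ?Unit  ok
      &{ack,done} vs &{ack,done}  ✗ choice polarity not flipped — not dual

NO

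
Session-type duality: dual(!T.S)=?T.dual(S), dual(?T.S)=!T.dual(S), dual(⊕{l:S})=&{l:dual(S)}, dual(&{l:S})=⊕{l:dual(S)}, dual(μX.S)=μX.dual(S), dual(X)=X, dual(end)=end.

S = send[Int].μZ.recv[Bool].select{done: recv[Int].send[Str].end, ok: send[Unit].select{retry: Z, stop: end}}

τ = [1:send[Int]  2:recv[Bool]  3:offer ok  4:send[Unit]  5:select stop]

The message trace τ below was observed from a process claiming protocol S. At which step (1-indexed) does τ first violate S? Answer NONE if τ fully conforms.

@1 send[Int]  match  now at μZ.…
@2 recv[Bool]  match  now at select{done: recv[Int].send[Str].end, ok: send[Unit].select{retry: μZ.…, stop: end}}
@3 got offer ok, protocol expects select done or select ok  ✗

3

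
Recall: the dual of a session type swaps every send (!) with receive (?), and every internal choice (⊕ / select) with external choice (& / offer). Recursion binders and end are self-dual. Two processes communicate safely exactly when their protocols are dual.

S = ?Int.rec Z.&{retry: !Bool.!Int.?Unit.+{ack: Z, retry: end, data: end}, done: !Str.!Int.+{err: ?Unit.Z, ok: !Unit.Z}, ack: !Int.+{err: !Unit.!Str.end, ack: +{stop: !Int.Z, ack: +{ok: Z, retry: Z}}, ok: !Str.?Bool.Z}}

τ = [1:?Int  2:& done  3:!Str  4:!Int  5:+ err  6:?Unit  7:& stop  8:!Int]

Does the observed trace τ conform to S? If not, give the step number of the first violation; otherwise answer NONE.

step 1: ?Int  match  cont: rec Z.…
step 2: & done  match  cont: !Str.!Int.+{err: ?Unit.rec Z.…, ok: !Unit.rec Z.…}
step 3: !Str  match  cont: !Int.+{err: ?Unit.rec Z.…, ok: !Unit.rec Z.…}
step 4: !Int  match  cont: +{err: ?Unit.rec Z.…, ok: !Unit.rec Z.…}
step 5: + err  match  cont: ?Unit.rec Z.…
step 6: ?Unit  match  cont: rec Z.…
step 7: got & stop, protocol expects & retry or & done or & ack  ✗

7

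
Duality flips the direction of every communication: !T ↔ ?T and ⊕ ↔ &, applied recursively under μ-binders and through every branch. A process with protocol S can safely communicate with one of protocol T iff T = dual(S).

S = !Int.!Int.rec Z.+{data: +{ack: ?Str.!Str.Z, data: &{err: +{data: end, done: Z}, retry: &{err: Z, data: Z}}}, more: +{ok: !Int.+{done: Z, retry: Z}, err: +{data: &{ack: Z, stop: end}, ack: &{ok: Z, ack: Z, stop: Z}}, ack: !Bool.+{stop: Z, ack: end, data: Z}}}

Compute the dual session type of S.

?Int.?Int.rec Z.&{data: &{ack: !Str.?Str.Z, data: +{err: &{data: end, done: Z}, retry: +{err: Z, data: Z}}}, more: &{ok: ?Int.&{done: Z, retry: Z}, err: &{data: +{ack: Z, stop: end}, ack: +{ok: Z, ack: Z, stop: Z}}, ack: ?Bool.&{stop: Z, ack: end, data: Z}}}

!Int ↦ ?Int
  !Int ↦ ?Int
    rec Z ↦ rec Z  (μ self-dual)
      +{data,more} ↦ &{data,more}  (select→offer)
        • data:
          +{ack,data} ↦ &{ack,data}  (select→offer)
            • ack:
              ?Str ↦ !Str
                !Str ↦ ?Str
                  Z ↦ Z
            • data:
              &{err,retry} ↦ +{err,retry}  (&→⊕)
                • err:
                  +{data,done} ↦ &{data,done}  (select→offer)
                    • data:
                      end ↦ end
                    • done:
                      Z ↦ Z
                • retry:
                  &{err,data} ↦ +{err,data}  (&→⊕)
                    • err:
                      Z ↦ Z
                    • data:
                      Z ↦ Z
        • more:
          +{ok,err,ack} ↦ &{ok,err,ack}  (select→offer)
            • ok:
              !Int ↦ ?Int
                +{done,retry} ↦ &{done,retry}  (select→offer)
                  • done:
                    Z ↦ Z
                  • retry:
                    Z ↦ Z
            • err:
              +{data,ack} ↦ &{data,ack}  (select→offer)
                • data:
                  &{ack,stop} ↦ +{ack,stop}  (&→⊕)
                    • ack:
                      Z ↦ Z
                    • stop:
                      end ↦ end
                • ack:
                  &{ok,ack,stop} ↦ +{ok,ack,stop}  (&→⊕)
                    • ok:
                      Z ↦ Z
                    • ack:
                      Z ↦ Z
                    • stop:
                      Z ↦ Z
            • ack:
              !Bool ↦ ?Bool
                +{stop,ack,data} ↦ &{stop,ack,data}  (select→offer)
                  • stop:
                    Z ↦ Z
                  • ack:
                    end ↦ end
                  • data:
                    Z ↦ Z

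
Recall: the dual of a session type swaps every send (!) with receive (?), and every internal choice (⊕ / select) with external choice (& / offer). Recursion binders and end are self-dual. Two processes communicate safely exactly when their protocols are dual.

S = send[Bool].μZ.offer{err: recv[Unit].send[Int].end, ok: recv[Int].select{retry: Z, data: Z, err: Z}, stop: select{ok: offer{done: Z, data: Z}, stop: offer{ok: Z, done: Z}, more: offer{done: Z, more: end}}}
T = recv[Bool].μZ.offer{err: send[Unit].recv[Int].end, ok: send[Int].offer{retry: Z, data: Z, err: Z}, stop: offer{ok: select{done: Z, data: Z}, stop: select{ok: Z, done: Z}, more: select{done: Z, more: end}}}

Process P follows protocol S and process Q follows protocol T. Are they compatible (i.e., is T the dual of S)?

NO

send[Bool] vs recv[Bool]  ok
  μZ vs μZ  ok (rec unchanged)
    offer{err,ok,stop} vs offer{err,ok,stop}  ✗ choice polarity not flipped — not dual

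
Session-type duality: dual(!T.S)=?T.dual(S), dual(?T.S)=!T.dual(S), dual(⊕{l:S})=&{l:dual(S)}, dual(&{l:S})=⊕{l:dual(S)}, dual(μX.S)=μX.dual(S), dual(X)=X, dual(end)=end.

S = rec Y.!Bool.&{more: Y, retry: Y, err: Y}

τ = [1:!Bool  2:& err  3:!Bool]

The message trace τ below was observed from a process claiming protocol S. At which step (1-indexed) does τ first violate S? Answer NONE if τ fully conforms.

@1 !Bool  ✓  now at &{more: rec Y.…, retry: rec Y.…, err: rec Y.…}
@2 & err  ✓  now at rec Y.…
@3 !Bool  ✓  now at &{more: rec Y.…, retry: rec Y.…, err: rec Y.…}
trace exhausted — no violation

NONE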